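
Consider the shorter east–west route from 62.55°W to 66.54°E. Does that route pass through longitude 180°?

No

Signed shortest Δλ = ((66.54 − -62.55 + 180) mod 360) − 180 = 129.09°.
Going east by 129.09° from -62.55° reaches +66.54° without touching 180°.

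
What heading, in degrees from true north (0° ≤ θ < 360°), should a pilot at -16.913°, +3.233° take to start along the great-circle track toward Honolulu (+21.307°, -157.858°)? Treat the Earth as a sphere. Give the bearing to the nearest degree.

287°

Δλ = -157.858 − 3.233 = -161.091°.
θ = atan2( sin Δλ · cos φ₂ , cos φ₁ · sin φ₂ − sin φ₁ · cos φ₂ · cos Δλ )
  = atan2(-0.30192, 0.09124) = -73.185° → normalised to [0°, 360°): 286.815°.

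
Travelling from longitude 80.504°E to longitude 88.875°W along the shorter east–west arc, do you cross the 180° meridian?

No

Signed shortest Δλ = ((-88.875 − 80.504 + 180) mod 360) − 180 = -169.379°.
Going west by 169.379° from +80.504° reaches -88.875° without touching 180°.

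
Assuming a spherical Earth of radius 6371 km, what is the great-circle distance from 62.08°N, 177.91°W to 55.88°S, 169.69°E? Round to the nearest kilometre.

Δλ = 169.69 − -177.91 = 347.60°; wrapped into (−180°, 180°]: -12.40°.
Δφ = -55.88 − 62.08 = -117.96°.
a = sin²(Δφ/2) + cos φ₁ · cos φ₂ · sin²(Δλ/2) = 0.737491.
c = 2·atan2(√a, √(1−a)) = 2.06574 rad → d = 6371·c ≈ 13160.83 km.

13161 km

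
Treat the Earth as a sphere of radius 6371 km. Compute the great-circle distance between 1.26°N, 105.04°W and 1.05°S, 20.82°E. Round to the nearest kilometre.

13996 km

Δλ = 20.82 − -105.04 = 125.86°.
Δφ = -1.05 − 1.26 = -2.31°.
a = sin²(Δφ/2) + cos φ₁ · cos φ₂ · sin²(Δλ/2) = 0.792985.
c = 2·atan2(√a, √(1−a)) = 2.19687 rad → d = 6371·c ≈ 13996.27 km.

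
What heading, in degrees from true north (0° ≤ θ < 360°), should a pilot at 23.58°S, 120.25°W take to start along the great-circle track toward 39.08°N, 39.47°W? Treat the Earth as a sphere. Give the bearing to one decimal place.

Δλ = -39.47 − -120.25 = 80.78°.
θ = atan2( sin Δλ · cos φ₂ , cos φ₁ · sin φ₂ − sin φ₁ · cos φ₂ · cos Δλ )
  = atan2(0.76624, 0.62752) = 50.684° → normalised to [0°, 360°): 50.684°.

50.7°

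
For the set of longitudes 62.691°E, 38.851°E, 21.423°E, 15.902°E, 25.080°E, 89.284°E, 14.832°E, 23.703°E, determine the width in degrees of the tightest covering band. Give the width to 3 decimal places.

Sort the longitudes: +14.832°, +15.902°, +21.423°, +23.703°, +25.080°, +38.851°, +62.691°, +89.284°.
Eastward gaps between consecutive values (wrapping around): 1.070°, 5.521°, 2.280°, 1.377°, 13.771°, 23.840°, 26.593°, 285.548°.
Largest gap = 285.548° ⇒ minimal covering band is its complement: 360° − 285.548° = 74.452°.
Band runs from +14.832° eastward to +89.284°.

74.452°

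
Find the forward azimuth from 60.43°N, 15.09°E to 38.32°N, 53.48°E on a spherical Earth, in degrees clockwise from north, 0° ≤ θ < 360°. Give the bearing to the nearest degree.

115°

Δλ = 53.48 − 15.09 = 38.39°.
θ = atan2( sin Δλ · cos φ₂ , cos φ₁ · sin φ₂ − sin φ₁ · cos φ₂ · cos Δλ )
  = atan2(0.48722, -0.22886) = 115.160° → normalised to [0°, 360°): 115.160°.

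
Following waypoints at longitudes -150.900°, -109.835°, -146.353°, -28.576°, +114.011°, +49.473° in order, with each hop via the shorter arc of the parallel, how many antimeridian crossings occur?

0

Leg 1: -150.900° → -109.835°, shortest Δλ = 41.065° (east) — does not cross 180°.
Leg 2: -109.835° → -146.353°, shortest Δλ = -36.518° (west) — does not cross 180°.
Leg 3: -146.353° → -28.576°, shortest Δλ = 117.777° (east) — does not cross 180°.
Leg 4: -28.576° → +114.011°, shortest Δλ = 142.587° (east) — does not cross 180°.
Leg 5: +114.011° → +49.473°, shortest Δλ = -64.538° (west) — does not cross 180°.
Total crossings: 0.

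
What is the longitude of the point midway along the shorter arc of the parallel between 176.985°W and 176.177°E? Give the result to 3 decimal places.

Signed shortest Δλ from -176.985° to +176.177° is -6.838°.
Midpoint longitude = -176.985° + (-6.838°)/2 = -176.985° − 3.419° = -180.404°.
Normalise into (−180°, 180°]: +179.596°.
(The naïve average (-176.985 + +176.177)/2 = -0.404° is on the wrong side of the globe.)

179.596°E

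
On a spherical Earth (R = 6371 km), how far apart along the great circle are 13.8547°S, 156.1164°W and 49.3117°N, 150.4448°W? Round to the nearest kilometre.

7046 km

Δλ = -150.4448 − -156.1164 = 5.6716°.
Δφ = 49.3117 − -13.8547 = 63.1664°.
a = sin²(Δφ/2) + cos φ₁ · cos φ₂ · sin²(Δλ/2) = 0.275849.
c = 2·atan2(√a, √(1−a)) = 1.10593 rad → d = 6371·c ≈ 7045.89 km.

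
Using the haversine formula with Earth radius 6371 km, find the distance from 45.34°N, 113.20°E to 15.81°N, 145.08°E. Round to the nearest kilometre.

Δλ = 145.08 − 113.20 = 31.88°.
Δφ = 15.81 − 45.34 = -29.53°.
a = sin²(Δφ/2) + cos φ₁ · cos φ₂ · sin²(Δλ/2) = 0.115960.
c = 2·atan2(√a, √(1−a)) = 0.69496 rad → d = 6371·c ≈ 4427.58 km.

4428 km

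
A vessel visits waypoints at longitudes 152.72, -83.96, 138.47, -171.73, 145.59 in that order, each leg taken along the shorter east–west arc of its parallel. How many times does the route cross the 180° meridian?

4

Leg 1: +152.72° → -83.96°, shortest Δλ = 123.32° (east) — crosses 180°.
Leg 2: -83.96° → +138.47°, shortest Δλ = -137.57° (west) — crosses 180°.
Leg 3: +138.47° → -171.73°, shortest Δλ = 49.8° (east) — crosses 180°.
Leg 4: -171.73° → +145.59°, shortest Δλ = -42.68° (west) — crosses 180°.
Total crossings: 4.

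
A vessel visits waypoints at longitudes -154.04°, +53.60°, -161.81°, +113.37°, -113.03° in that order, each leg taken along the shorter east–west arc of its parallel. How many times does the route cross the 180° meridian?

4

Leg 1: -154.04° → +53.60°, shortest Δλ = -152.36° (west) — crosses 180°.
Leg 2: +53.60° → -161.81°, shortest Δλ = 144.59° (east) — crosses 180°.
Leg 3: -161.81° → +113.37°, shortest Δλ = -84.82° (west) — crosses 180°.
Leg 4: +113.37° → -113.03°, shortest Δλ = 133.6° (east) — crosses 180°.
Total crossings: 4.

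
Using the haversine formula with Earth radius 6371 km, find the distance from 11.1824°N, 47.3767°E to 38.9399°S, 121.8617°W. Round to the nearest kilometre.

Δλ = -121.8617 − 47.3767 = -169.2384°.
Δφ = -38.9399 − 11.1824 = -50.1223°.
a = sin²(Δφ/2) + cos φ₁ · cos φ₂ · sin²(Δλ/2) = 0.935753.
c = 2·atan2(√a, √(1−a)) = 2.62906 rad → d = 6371·c ≈ 16749.76 km.

16750 km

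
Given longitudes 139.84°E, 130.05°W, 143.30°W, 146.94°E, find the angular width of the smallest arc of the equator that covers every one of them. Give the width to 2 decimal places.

90.11°

Sort the longitudes: -143.30°, -130.05°, +139.84°, +146.94°.
Eastward gaps between consecutive values (wrapping around): 13.25°, 269.89°, 7.10°, 69.76°.
Largest gap = 269.89° ⇒ minimal covering band is its complement: 360° − 269.89° = 90.11°.
Band runs from +139.84° eastward to -130.05°, crossing the antimeridian.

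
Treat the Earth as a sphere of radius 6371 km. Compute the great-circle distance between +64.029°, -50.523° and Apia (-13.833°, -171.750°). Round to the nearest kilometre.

Δλ = -171.750 − -50.523 = -121.227°.
Δφ = -13.833 − 64.029 = -77.862°.
a = sin²(Δφ/2) + cos φ₁ · cos φ₂ · sin²(Δλ/2) = 0.717696.
c = 2·atan2(√a, √(1−a)) = 2.02127 rad → d = 6371·c ≈ 12877.51 km.

12878 km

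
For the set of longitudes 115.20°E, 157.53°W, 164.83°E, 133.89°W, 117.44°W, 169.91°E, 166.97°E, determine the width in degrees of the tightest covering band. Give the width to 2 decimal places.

Sort the longitudes: -157.53°, -133.89°, -117.44°, +115.20°, +164.83°, +166.97°, +169.91°.
Eastward gaps between consecutive values (wrapping around): 23.64°, 16.45°, 232.64°, 49.63°, 2.14°, 2.94°, 32.56°.
Largest gap = 232.64° ⇒ minimal covering band is its complement: 360° − 232.64° = 127.36°.
Band runs from +115.20° eastward to -117.44°, crossing the antimeridian.

127.36°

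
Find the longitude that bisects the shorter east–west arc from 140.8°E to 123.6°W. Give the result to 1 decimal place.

Signed shortest Δλ from +140.8° to -123.6° is +95.6°.
Midpoint longitude = +140.8° + (+95.6°)/2 = +140.8° + 47.8° = +188.6°.
Normalise into (−180°, 180°]: -171.4°.
(The naïve average (+140.8 + -123.6)/2 = 8.6° is on the wrong side of the globe.)

171.4°W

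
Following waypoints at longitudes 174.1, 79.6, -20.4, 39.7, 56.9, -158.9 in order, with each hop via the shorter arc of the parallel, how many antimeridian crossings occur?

Leg 1: +174.1° → +79.6°, shortest Δλ = -94.5° (west) — does not cross 180°.
Leg 2: +79.6° → -20.4°, shortest Δλ = -100.0° (west) — does not cross 180°.
Leg 3: -20.4° → +39.7°, shortest Δλ = 60.1° (east) — does not cross 180°.
Leg 4: +39.7° → +56.9°, shortest Δλ = 17.2° (east) — does not cross 180°.
Leg 5: +56.9° → -158.9°, shortest Δλ = 144.2° (east) — crosses 180°.
Total crossings: 1.

1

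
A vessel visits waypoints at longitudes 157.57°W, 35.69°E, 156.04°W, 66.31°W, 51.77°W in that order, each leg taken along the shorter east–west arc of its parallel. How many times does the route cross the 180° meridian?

Leg 1: -157.57° → +35.69°, shortest Δλ = -166.74° (west) — crosses 180°.
Leg 2: +35.69° → -156.04°, shortest Δλ = 168.27° (east) — crosses 180°.
Leg 3: -156.04° → -66.31°, shortest Δλ = 89.73° (east) — does not cross 180°.
Leg 4: -66.31° → -51.77°, shortest Δλ = 14.54° (east) — does not cross 180°.
Total crossings: 2.

2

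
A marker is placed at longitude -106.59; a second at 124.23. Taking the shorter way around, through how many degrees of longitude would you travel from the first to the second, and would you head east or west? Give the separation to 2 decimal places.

129.18° west

Raw difference: 124.23 − -106.59 = 230.82°.
Normalise into (−180°, 180°]: 230.82° − 360° = -129.18°.
Negative ⇒ the second point lies to the west; separation 129.18°.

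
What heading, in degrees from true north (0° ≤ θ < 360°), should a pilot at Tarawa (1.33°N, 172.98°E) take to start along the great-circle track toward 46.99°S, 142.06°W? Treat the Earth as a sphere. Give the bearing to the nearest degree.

Δλ = -142.06 − 172.98 = -315.04°; wrapped into (−180°, 180°]: 44.96°.
θ = atan2( sin Δλ · cos φ₂ , cos φ₁ · sin φ₂ − sin φ₁ · cos φ₂ · cos Δλ )
  = atan2(0.48200, -0.74224) = 147.001° → normalised to [0°, 360°): 147.001°.

147°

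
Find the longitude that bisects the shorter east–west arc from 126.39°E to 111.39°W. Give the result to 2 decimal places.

Signed shortest Δλ from +126.39° to -111.39° is +122.22°.
Midpoint longitude = +126.39° + (+122.22°)/2 = +126.39° + 61.11° = +187.50°.
Normalise into (−180°, 180°]: -172.50°.
(The naïve average (+126.39 + -111.39)/2 = 7.5° is on the wrong side of the globe.)

172.50°W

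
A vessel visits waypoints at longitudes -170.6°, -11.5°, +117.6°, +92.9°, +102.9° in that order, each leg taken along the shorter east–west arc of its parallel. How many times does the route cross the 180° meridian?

0

Leg 1: -170.6° → -11.5°, shortest Δλ = 159.1° (east) — does not cross 180°.
Leg 2: -11.5° → +117.6°, shortest Δλ = 129.1° (east) — does not cross 180°.
Leg 3: +117.6° → +92.9°, shortest Δλ = -24.7° (west) — does not cross 180°.
Leg 4: +92.9° → +102.9°, shortest Δλ = 10.0° (east) — does not cross 180°.
Total crossings: 0.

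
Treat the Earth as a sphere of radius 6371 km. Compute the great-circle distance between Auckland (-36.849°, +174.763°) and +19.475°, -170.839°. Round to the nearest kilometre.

6443 km

Δλ = -170.839 − 174.763 = -345.602°; wrapped into (−180°, 180°]: 14.398°.
Δφ = 19.475 − -36.849 = 56.324°.
a = sin²(Δφ/2) + cos φ₁ · cos φ₂ · sin²(Δλ/2) = 0.234600.
c = 2·atan2(√a, √(1−a)) = 1.01125 rad → d = 6371·c ≈ 6442.68 km.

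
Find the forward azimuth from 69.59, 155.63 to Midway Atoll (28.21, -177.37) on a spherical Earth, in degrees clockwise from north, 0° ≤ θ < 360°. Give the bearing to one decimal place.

Δλ = -177.37 − 155.63 = -333.00°; wrapped into (−180°, 180°]: 27.00°.
θ = atan2( sin Δλ · cos φ₂ , cos φ₁ · sin φ₂ − sin φ₁ · cos φ₂ · cos Δλ )
  = atan2(0.40007, -0.57103) = 144.985° → normalised to [0°, 360°): 144.985°.

145.0°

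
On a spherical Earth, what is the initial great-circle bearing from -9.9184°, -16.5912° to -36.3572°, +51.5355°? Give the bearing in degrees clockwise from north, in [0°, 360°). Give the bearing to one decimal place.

125.5°

Δλ = 51.5355 − -16.5912 = 68.1267°.
θ = atan2( sin Δλ · cos φ₂ , cos φ₁ · sin φ₂ − sin φ₁ · cos φ₂ · cos Δλ )
  = atan2(0.74736, -0.53228) = 125.459° → normalised to [0°, 360°): 125.459°.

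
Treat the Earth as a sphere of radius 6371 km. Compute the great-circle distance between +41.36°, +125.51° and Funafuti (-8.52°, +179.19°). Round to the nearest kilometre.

Δλ = 179.19 − 125.51 = 53.68°.
Δφ = -8.52 − 41.36 = -49.88°.
a = sin²(Δφ/2) + cos φ₁ · cos φ₂ · sin²(Δλ/2) = 0.329122.
c = 2·atan2(√a, √(1−a)) = 1.22201 rad → d = 6371·c ≈ 7785.44 km.

7785 km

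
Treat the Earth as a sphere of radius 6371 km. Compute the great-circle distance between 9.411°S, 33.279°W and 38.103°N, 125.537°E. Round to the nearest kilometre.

16186 km

Δλ = 125.537 − -33.279 = 158.816°.
Δφ = 38.103 − -9.411 = 47.514°.
a = sin²(Δφ/2) + cos φ₁ · cos φ₂ · sin²(Δλ/2) = 0.912377.
c = 2·atan2(√a, √(1−a)) = 2.54056 rad → d = 6371·c ≈ 16185.93 km.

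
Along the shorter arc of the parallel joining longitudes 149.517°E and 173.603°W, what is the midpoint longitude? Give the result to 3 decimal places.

Signed shortest Δλ from +149.517° to -173.603° is +36.880°.
Midpoint longitude = +149.517° + (+36.880°)/2 = +149.517° + 18.440° = +167.957°.
(The naïve average (+149.517 + -173.603)/2 = -12.043° is on the wrong side of the globe.)

167.957°E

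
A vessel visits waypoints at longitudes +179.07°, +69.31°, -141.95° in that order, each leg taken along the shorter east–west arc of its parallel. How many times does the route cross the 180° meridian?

1

Leg 1: +179.07° → +69.31°, shortest Δλ = -109.76° (west) — does not cross 180°.
Leg 2: +69.31° → -141.95°, shortest Δλ = 148.74° (east) — crosses 180°.
Total crossings: 1.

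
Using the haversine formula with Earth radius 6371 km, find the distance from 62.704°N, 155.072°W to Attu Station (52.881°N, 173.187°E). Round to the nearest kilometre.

Δλ = 173.187 − -155.072 = 328.259°; wrapped into (−180°, 180°]: -31.741°.
Δφ = 52.881 − 62.704 = -9.823°.
a = sin²(Δφ/2) + cos φ₁ · cos φ₂ · sin²(Δλ/2) = 0.028026.
c = 2·atan2(√a, √(1−a)) = 0.33640 rad → d = 6371·c ≈ 2143.22 km.

2143 km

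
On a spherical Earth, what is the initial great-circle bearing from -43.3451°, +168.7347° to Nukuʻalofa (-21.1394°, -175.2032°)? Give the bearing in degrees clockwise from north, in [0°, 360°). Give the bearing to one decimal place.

36.2°

Δλ = -175.2032 − 168.7347 = -343.9379°; wrapped into (−180°, 180°]: 16.0621°.
θ = atan2( sin Δλ · cos φ₂ , cos φ₁ · sin φ₂ − sin φ₁ · cos φ₂ · cos Δλ )
  = atan2(0.25806, 0.35294) = 36.173° → normalised to [0°, 360°): 36.173°.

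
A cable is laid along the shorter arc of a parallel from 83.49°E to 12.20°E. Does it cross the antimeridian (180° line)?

No

Signed shortest Δλ = ((12.20 − 83.49 + 180) mod 360) − 180 = -71.29°.
Going west by 71.29° from +83.49° reaches +12.20° without touching 180°.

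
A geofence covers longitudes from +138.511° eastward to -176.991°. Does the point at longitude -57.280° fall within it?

No

Band width going east from +138.511° to -176.991°: ((-176.991 − 138.511) mod 360) = 44.498°.
Offset of -57.280° east of the west edge: ((-57.280 − 138.511) mod 360) = 164.209°.
164.209° > 44.498° ⇒ outside.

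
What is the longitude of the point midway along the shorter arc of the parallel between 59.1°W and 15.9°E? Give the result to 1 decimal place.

21.6°W

Signed shortest Δλ from -59.1° to +15.9° is +75.0°.
Midpoint longitude = -59.1° + (+75.0°)/2 = -59.1° + 37.5° = -21.6°.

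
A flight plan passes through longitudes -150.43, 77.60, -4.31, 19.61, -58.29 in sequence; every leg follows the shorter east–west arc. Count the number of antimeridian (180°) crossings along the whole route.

Leg 1: -150.43° → +77.60°, shortest Δλ = -131.97° (west) — crosses 180°.
Leg 2: +77.60° → -4.31°, shortest Δλ = -81.91° (west) — does not cross 180°.
Leg 3: -4.31° → +19.61°, shortest Δλ = 23.92° (east) — does not cross 180°.
Leg 4: +19.61° → -58.29°, shortest Δλ = -77.9° (west) — does not cross 180°.
Total crossings: 1.

1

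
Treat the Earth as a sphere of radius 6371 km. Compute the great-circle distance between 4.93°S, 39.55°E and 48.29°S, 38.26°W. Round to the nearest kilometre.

Δλ = -38.26 − 39.55 = -77.81°.
Δφ = -48.29 − -4.93 = -43.36°.
a = sin²(Δφ/2) + cos φ₁ · cos φ₂ · sin²(Δλ/2) = 0.397936.
c = 2·atan2(√a, √(1−a)) = 1.36522 rad → d = 6371·c ≈ 8697.83 km.

8698 km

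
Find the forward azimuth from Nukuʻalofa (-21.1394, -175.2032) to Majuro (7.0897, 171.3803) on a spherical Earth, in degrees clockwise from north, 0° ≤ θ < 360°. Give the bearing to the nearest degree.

Δλ = 171.3803 − -175.2032 = 346.5835°; wrapped into (−180°, 180°]: -13.4165°.
θ = atan2( sin Δλ · cos φ₂ , cos φ₁ · sin φ₂ − sin φ₁ · cos φ₂ · cos Δλ )
  = atan2(-0.23025, 0.46323) = -26.430° → normalised to [0°, 360°): 333.570°.

334°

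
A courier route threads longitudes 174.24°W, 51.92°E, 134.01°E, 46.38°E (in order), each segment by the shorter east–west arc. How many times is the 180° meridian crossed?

1

Leg 1: -174.24° → +51.92°, shortest Δλ = -133.84° (west) — crosses 180°.
Leg 2: +51.92° → +134.01°, shortest Δλ = 82.09° (east) — does not cross 180°.
Leg 3: +134.01° → +46.38°, shortest Δλ = -87.63° (west) — does not cross 180°.
Total crossings: 1.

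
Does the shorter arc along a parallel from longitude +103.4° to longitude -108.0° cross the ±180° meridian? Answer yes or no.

Naïve |-108.0 − 103.4| = 211.4° > 180°, so the shorter arc goes the other way round — across 180°.
Signed shortest Δλ = ((-108.0 − 103.4 + 180) mod 360) − 180 = 148.6°.
Going east by 148.6° from +103.4° passes through 180° before reaching -108.0°.

Yes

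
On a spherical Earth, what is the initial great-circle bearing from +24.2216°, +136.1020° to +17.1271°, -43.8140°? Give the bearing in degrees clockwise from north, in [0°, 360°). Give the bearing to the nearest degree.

0°

Δλ = -43.8140 − 136.1020 = -179.9160°.
θ = atan2( sin Δλ · cos φ₂ , cos φ₁ · sin φ₂ − sin φ₁ · cos φ₂ · cos Δλ )
  = atan2(-0.00140, 0.66064) = -0.122° → normalised to [0°, 360°): 359.878°.
To the nearest degree that is 360°, which in [0°, 360°) is written 0°.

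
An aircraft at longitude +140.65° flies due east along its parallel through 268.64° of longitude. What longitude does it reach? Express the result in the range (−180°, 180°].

Start at +140.65°; shift +268.64° → +409.29°.
+409.29° lies outside (−180°, 180°]; subtract 360° → +49.29°.

+49.29°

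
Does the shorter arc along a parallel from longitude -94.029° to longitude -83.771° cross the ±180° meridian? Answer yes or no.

No

Signed shortest Δλ = ((-83.771 − -94.029 + 180) mod 360) − 180 = 10.258°.
Going east by 10.258° from -94.029° reaches -83.771° without touching 180°.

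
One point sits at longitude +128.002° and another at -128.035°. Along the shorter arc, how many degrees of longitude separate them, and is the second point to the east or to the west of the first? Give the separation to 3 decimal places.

Raw difference: -128.035 − 128.002 = -256.037°.
Normalise into (−180°, 180°]: -256.037° + 360° = 103.963°.
Positive ⇒ the second point lies to the east; separation 103.963°.

103.963° east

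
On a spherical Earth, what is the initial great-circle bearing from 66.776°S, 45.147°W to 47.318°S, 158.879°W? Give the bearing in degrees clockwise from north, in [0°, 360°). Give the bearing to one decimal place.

228.9°

Δλ = -158.879 − -45.147 = -113.732°.
θ = atan2( sin Δλ · cos φ₂ , cos φ₁ · sin φ₂ − sin φ₁ · cos φ₂ · cos Δλ )
  = atan2(-0.62060, -0.54061) = -131.059° → normalised to [0°, 360°): 228.941°.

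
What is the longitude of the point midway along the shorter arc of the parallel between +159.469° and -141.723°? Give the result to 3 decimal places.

-171.127°

Signed shortest Δλ from +159.469° to -141.723° is +58.808°.
Midpoint longitude = +159.469° + (+58.808°)/2 = +159.469° + 29.404° = +188.873°.
Normalise into (−180°, 180°]: -171.127°.
(The naïve average (+159.469 + -141.723)/2 = 8.873° is on the wrong side of the globe.)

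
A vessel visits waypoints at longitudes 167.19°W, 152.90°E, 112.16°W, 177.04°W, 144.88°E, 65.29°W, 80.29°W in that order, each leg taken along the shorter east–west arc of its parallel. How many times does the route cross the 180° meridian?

Leg 1: -167.19° → +152.90°, shortest Δλ = -39.91° (west) — crosses 180°.
Leg 2: +152.90° → -112.16°, shortest Δλ = 94.94° (east) — crosses 180°.
Leg 3: -112.16° → -177.04°, shortest Δλ = -64.88° (west) — does not cross 180°.
Leg 4: -177.04° → +144.88°, shortest Δλ = -38.08° (west) — crosses 180°.
Leg 5: +144.88° → -65.29°, shortest Δλ = 149.83° (east) — crosses 180°.
Leg 6: -65.29° → -80.29°, shortest Δλ = -15.0° (west) — does not cross 180°.
Total crossings: 4.

4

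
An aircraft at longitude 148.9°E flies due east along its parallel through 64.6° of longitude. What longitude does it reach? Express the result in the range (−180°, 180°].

146.5°W

Start at +148.9°; shift +64.6° → +213.5°.
+213.5° lies outside (−180°, 180°]; subtract 360° → -146.5°.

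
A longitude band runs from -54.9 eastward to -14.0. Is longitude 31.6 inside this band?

Band width going east from -54.9° to -14.0°: ((-14.0 − -54.9) mod 360) = 40.9°.
Offset of +31.6° east of the west edge: ((31.6 − -54.9) mod 360) = 86.5°.
86.5° > 40.9° ⇒ outside.

No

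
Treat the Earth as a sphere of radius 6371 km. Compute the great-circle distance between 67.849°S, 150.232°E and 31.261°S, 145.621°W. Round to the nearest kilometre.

5737 km

Δλ = -145.621 − 150.232 = -295.853°; wrapped into (−180°, 180°]: 64.147°.
Δφ = -31.261 − -67.849 = 36.588°.
a = sin²(Δφ/2) + cos φ₁ · cos φ₂ · sin²(Δλ/2) = 0.189409.
c = 2·atan2(√a, √(1−a)) = 0.90055 rad → d = 6371·c ≈ 5737.38 km.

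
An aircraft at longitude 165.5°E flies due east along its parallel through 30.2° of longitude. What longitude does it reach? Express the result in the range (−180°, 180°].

164.3°W

Start at +165.5°; shift +30.2° → +195.7°.
+195.7° lies outside (−180°, 180°]; subtract 360° → -164.3°.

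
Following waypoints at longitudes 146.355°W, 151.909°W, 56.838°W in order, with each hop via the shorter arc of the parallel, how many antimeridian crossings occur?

Leg 1: -146.355° → -151.909°, shortest Δλ = -5.554° (west) — does not cross 180°.
Leg 2: -151.909° → -56.838°, shortest Δλ = 95.071° (east) — does not cross 180°.
Total crossings: 0.

0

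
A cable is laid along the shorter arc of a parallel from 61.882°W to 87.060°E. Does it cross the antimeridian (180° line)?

No

Signed shortest Δλ = ((87.060 − -61.882 + 180) mod 360) − 180 = 148.942°.
Going east by 148.942° from -61.882° reaches +87.060° without touching 180°.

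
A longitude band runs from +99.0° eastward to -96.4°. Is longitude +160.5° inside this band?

Yes

Band width going east from +99.0° to -96.4°: ((-96.4 − 99.0) mod 360) = 164.6°.
Offset of +160.5° east of the west edge: ((160.5 − 99.0) mod 360) = 61.5°.
61.5° ≤ 164.6° ⇒ inside.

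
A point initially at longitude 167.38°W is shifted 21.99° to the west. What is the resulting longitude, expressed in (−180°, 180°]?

Start at -167.38°; shift −21.99° → -189.37°.
-189.37° lies outside (−180°, 180°]; add 360° → +170.63°.

170.63°E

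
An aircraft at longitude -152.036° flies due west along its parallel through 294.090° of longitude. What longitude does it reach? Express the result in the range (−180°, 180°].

Start at -152.036°; shift −294.090° → -446.126°.
-446.126° lies outside (−180°, 180°]; add 360° → -86.126°.

-86.126°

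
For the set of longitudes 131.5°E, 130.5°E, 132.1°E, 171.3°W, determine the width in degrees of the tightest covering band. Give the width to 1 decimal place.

58.2°

Sort the longitudes: -171.3°, +130.5°, +131.5°, +132.1°.
Eastward gaps between consecutive values (wrapping around): 301.8°, 1.0°, 0.6°, 56.6°.
Largest gap = 301.8° ⇒ minimal covering band is its complement: 360° − 301.8° = 58.2°.
Band runs from +130.5° eastward to -171.3°, crossing the antimeridian.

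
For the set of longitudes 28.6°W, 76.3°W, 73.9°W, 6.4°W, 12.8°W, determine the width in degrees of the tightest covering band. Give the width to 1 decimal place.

69.9°

Sort the longitudes: -76.3°, -73.9°, -28.6°, -12.8°, -6.4°.
Eastward gaps between consecutive values (wrapping around): 2.4°, 45.3°, 15.8°, 6.4°, 290.1°.
Largest gap = 290.1° ⇒ minimal covering band is its complement: 360° − 290.1° = 69.9°.
Band runs from -76.3° eastward to -6.4°.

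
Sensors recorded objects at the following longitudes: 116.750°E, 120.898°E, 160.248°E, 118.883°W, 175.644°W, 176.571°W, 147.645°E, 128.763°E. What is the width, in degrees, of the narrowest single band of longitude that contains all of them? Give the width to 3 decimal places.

124.367°

Sort the longitudes: -176.571°, -175.644°, -118.883°, +116.750°, +120.898°, +128.763°, +147.645°, +160.248°.
Eastward gaps between consecutive values (wrapping around): 0.927°, 56.761°, 235.633°, 4.148°, 7.865°, 18.882°, 12.603°, 23.181°.
Largest gap = 235.633° ⇒ minimal covering band is its complement: 360° − 235.633° = 124.367°.
Band runs from +116.750° eastward to -118.883°, crossing the antimeridian.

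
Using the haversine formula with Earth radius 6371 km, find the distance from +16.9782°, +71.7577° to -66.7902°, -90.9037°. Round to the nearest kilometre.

14335 km

Δλ = -90.9037 − 71.7577 = -162.6614°.
Δφ = -66.7902 − 16.9782 = -83.7684°.
a = sin²(Δφ/2) + cos φ₁ · cos φ₂ · sin²(Δλ/2) = 0.814085.
c = 2·atan2(√a, √(1−a)) = 2.25000 rad → d = 6371·c ≈ 14334.72 km.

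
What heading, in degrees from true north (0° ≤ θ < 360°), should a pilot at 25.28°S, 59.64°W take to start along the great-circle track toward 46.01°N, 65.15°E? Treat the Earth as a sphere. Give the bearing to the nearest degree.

50°

Δλ = 65.15 − -59.64 = 124.79°.
θ = atan2( sin Δλ · cos φ₂ , cos φ₁ · sin φ₂ − sin φ₁ · cos φ₂ · cos Δλ )
  = atan2(0.57038, 0.48133) = 49.840° → normalised to [0°, 360°): 49.840°.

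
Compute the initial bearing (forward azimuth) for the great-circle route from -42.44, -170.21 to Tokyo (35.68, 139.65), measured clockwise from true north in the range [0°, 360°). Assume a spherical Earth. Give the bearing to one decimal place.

Δλ = 139.65 − -170.21 = 309.86°; wrapped into (−180°, 180°]: -50.14°.
θ = atan2( sin Δλ · cos φ₂ , cos φ₁ · sin φ₂ − sin φ₁ · cos φ₂ · cos Δλ )
  = atan2(-0.62352, 0.78175) = -38.576° → normalised to [0°, 360°): 321.424°.

321.4°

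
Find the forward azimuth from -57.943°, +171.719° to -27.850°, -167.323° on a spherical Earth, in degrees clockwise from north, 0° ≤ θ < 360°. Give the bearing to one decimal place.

Δλ = -167.323 − 171.719 = -339.042°; wrapped into (−180°, 180°]: 20.958°.
θ = atan2( sin Δλ · cos φ₂ , cos φ₁ · sin φ₂ − sin φ₁ · cos φ₂ · cos Δλ )
  = atan2(0.31625, 0.45183) = 34.990° → normalised to [0°, 360°): 34.990°.

35.0°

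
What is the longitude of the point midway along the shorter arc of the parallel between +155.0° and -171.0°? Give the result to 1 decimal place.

+172.0°

Signed shortest Δλ from +155.0° to -171.0° is +34.0°.
Midpoint longitude = +155.0° + (+34.0°)/2 = +155.0° + 17.0° = +172.0°.
(The naïve average (+155.0 + -171.0)/2 = -8.0° is on the wrong side of the globe.)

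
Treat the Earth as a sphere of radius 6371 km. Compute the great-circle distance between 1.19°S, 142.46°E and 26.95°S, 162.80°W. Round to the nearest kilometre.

Δλ = -162.80 − 142.46 = -305.26°; wrapped into (−180°, 180°]: 54.74°.
Δφ = -26.95 − -1.19 = -25.76°.
a = sin²(Δφ/2) + cos φ₁ · cos φ₂ · sin²(Δλ/2) = 0.238052.
c = 2·atan2(√a, √(1−a)) = 1.01938 rad → d = 6371·c ≈ 6494.45 km.

6494 km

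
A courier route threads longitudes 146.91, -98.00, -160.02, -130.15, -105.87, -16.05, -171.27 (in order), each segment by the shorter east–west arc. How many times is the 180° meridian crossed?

1

Leg 1: +146.91° → -98.00°, shortest Δλ = 115.09° (east) — crosses 180°.
Leg 2: -98.00° → -160.02°, shortest Δλ = -62.02° (west) — does not cross 180°.
Leg 3: -160.02° → -130.15°, shortest Δλ = 29.87° (east) — does not cross 180°.
Leg 4: -130.15° → -105.87°, shortest Δλ = 24.28° (east) — does not cross 180°.
Leg 5: -105.87° → -16.05°, shortest Δλ = 89.82° (east) — does not cross 180°.
Leg 6: -16.05° → -171.27°, shortest Δλ = -155.22° (west) — does not cross 180°.
Total crossings: 1.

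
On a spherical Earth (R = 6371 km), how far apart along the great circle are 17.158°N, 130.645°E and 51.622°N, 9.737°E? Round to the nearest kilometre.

10476 km

Δλ = 9.737 − 130.645 = -120.908°.
Δφ = 51.622 − 17.158 = 34.464°.
a = sin²(Δφ/2) + cos φ₁ · cos φ₂ · sin²(Δλ/2) = 0.536723.
c = 2·atan2(√a, √(1−a)) = 1.64431 rad → d = 6371·c ≈ 10475.89 km.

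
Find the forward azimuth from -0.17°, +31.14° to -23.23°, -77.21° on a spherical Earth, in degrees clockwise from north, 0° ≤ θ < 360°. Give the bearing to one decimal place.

245.6°

Δλ = -77.21 − 31.14 = -108.35°.
θ = atan2( sin Δλ · cos φ₂ , cos φ₁ · sin φ₂ − sin φ₁ · cos φ₂ · cos Δλ )
  = atan2(-0.87220, -0.39528) = -114.380° → normalised to [0°, 360°): 245.620°.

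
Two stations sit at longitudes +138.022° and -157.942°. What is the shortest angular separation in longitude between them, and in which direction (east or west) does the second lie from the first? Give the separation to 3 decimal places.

Raw difference: -157.942 − 138.022 = -295.964°.
Normalise into (−180°, 180°]: -295.964° + 360° = 64.036°.
Positive ⇒ the second point lies to the east; separation 64.036°.

64.036° east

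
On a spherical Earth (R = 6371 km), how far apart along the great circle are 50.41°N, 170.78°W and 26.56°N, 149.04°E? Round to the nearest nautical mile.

2325 nmi

Δλ = 149.04 − -170.78 = 319.82°; wrapped into (−180°, 180°]: -40.18°.
Δφ = 26.56 − 50.41 = -23.85°.
a = sin²(Δφ/2) + cos φ₁ · cos φ₂ · sin²(Δλ/2) = 0.109954.
c = 2·atan2(√a, √(1−a)) = 0.67598 rad → d = 6371·c ≈ 4306.70 km ≈ 2325.43 nmi.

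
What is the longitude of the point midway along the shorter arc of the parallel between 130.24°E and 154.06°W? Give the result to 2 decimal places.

168.09°E

Signed shortest Δλ from +130.24° to -154.06° is +75.70°.
Midpoint longitude = +130.24° + (+75.70°)/2 = +130.24° + 37.85° = +168.09°.
(The naïve average (+130.24 + -154.06)/2 = -11.91° is on the wrong side of the globe.)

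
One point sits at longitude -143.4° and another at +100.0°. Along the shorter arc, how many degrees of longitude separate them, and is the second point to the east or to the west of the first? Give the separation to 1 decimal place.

Raw difference: 100.0 − -143.4 = 243.4°.
Normalise into (−180°, 180°]: 243.4° − 360° = -116.6°.
Negative ⇒ the second point lies to the west; separation 116.6°.

116.6° west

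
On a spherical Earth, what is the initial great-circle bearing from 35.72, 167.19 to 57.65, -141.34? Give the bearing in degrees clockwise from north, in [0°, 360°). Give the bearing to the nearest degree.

Δλ = -141.34 − 167.19 = -308.53°; wrapped into (−180°, 180°]: 51.47°.
θ = atan2( sin Δλ · cos φ₂ , cos φ₁ · sin φ₂ − sin φ₁ · cos φ₂ · cos Δλ )
  = atan2(0.41859, 0.49127) = 40.433° → normalised to [0°, 360°): 40.433°.

40°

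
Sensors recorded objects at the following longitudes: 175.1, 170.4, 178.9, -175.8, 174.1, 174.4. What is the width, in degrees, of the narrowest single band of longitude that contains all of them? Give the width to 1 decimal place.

Sort the longitudes: -175.8°, +170.4°, +174.1°, +174.4°, +175.1°, +178.9°.
Eastward gaps between consecutive values (wrapping around): 346.2°, 3.7°, 0.3°, 0.7°, 3.8°, 5.3°.
Largest gap = 346.2° ⇒ minimal covering band is its complement: 360° − 346.2° = 13.8°.
Band runs from +170.4° eastward to -175.8°, crossing the antimeridian.

13.8°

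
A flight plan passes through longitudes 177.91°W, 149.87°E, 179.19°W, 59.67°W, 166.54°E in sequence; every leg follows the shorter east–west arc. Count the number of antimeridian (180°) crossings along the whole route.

Leg 1: -177.91° → +149.87°, shortest Δλ = -32.22° (west) — crosses 180°.
Leg 2: +149.87° → -179.19°, shortest Δλ = 30.94° (east) — crosses 180°.
Leg 3: -179.19° → -59.67°, shortest Δλ = 119.52° (east) — does not cross 180°.
Leg 4: -59.67° → +166.54°, shortest Δλ = -133.79° (west) — crosses 180°.
Total crossings: 3.

3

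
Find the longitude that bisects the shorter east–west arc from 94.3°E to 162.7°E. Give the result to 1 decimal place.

128.5°E

Signed shortest Δλ from +94.3° to +162.7° is +68.4°.
Midpoint longitude = +94.3° + (+68.4°)/2 = +94.3° + 34.2° = +128.5°.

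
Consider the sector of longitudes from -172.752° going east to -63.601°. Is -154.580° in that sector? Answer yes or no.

Band width going east from -172.752° to -63.601°: ((-63.601 − -172.752) mod 360) = 109.151°.
Offset of -154.580° east of the west edge: ((-154.580 − -172.752) mod 360) = 18.172°.
18.172° ≤ 109.151° ⇒ inside.

Yes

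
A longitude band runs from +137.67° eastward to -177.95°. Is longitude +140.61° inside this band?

Band width going east from +137.67° to -177.95°: ((-177.95 − 137.67) mod 360) = 44.38°.
Offset of +140.61° east of the west edge: ((140.61 − 137.67) mod 360) = 2.94°.
2.94° ≤ 44.38° ⇒ inside.

Yes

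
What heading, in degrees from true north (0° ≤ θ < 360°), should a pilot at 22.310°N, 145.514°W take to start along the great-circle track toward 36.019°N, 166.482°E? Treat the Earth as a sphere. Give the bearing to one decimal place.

299.4°

Δλ = 166.482 − -145.514 = 311.996°; wrapped into (−180°, 180°]: -48.004°.
θ = atan2( sin Δλ · cos φ₂ , cos φ₁ · sin φ₂ − sin φ₁ · cos φ₂ · cos Δλ )
  = atan2(-0.60111, 0.33860) = -60.608° → normalised to [0°, 360°): 299.392°.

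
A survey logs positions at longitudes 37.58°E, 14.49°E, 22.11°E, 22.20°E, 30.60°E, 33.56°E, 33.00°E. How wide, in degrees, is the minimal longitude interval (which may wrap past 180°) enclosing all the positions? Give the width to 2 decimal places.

Sort the longitudes: +14.49°, +22.11°, +22.20°, +30.60°, +33.00°, +33.56°, +37.58°.
Eastward gaps between consecutive values (wrapping around): 7.62°, 0.09°, 8.40°, 2.40°, 0.56°, 4.02°, 336.91°.
Largest gap = 336.91° ⇒ minimal covering band is its complement: 360° − 336.91° = 23.09°.
Band runs from +14.49° eastward to +37.58°.

23.09°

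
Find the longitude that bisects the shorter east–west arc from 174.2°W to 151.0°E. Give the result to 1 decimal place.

168.4°E

Signed shortest Δλ from -174.2° to +151.0° is -34.8°.
Midpoint longitude = -174.2° + (-34.8°)/2 = -174.2° − 17.4° = -191.6°.
Normalise into (−180°, 180°]: +168.4°.
(The naïve average (-174.2 + +151.0)/2 = -11.6° is on the wrong side of the globe.)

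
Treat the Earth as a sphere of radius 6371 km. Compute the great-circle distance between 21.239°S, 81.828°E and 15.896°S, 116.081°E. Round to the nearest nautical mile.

Δλ = 116.081 − 81.828 = 34.253°.
Δφ = -15.896 − -21.239 = 5.343°.
a = sin²(Δφ/2) + cos φ₁ · cos φ₂ · sin²(Δλ/2) = 0.079911.
c = 2·atan2(√a, √(1−a)) = 0.57319 rad → d = 6371·c ≈ 3651.77 km ≈ 1971.80 nmi.

1972 nmi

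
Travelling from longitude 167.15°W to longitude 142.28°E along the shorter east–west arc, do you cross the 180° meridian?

Naïve |142.28 − -167.15| = 309.43° > 180°, so the shorter arc goes the other way round — across 180°.
Signed shortest Δλ = ((142.28 − -167.15 + 180) mod 360) − 180 = -50.57°.
Going west by 50.57° from -167.15° passes through 180° before reaching +142.28°.

Yes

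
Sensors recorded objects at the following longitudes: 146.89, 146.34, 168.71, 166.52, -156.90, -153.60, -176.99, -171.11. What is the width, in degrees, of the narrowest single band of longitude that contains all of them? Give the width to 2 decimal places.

Sort the longitudes: -176.99°, -171.11°, -156.90°, -153.60°, +146.34°, +146.89°, +166.52°, +168.71°.
Eastward gaps between consecutive values (wrapping around): 5.88°, 14.21°, 3.30°, 299.94°, 0.55°, 19.63°, 2.19°, 14.30°.
Largest gap = 299.94° ⇒ minimal covering band is its complement: 360° − 299.94° = 60.06°.
Band runs from +146.34° eastward to -153.60°, crossing the antimeridian.

60.06°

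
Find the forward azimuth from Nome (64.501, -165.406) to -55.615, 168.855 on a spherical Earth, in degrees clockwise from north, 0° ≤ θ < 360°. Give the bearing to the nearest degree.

Δλ = 168.855 − -165.406 = 334.261°; wrapped into (−180°, 180°]: -25.739°.
θ = atan2( sin Δλ · cos φ₂ , cos φ₁ · sin φ₂ − sin φ₁ · cos φ₂ · cos Δλ )
  = atan2(-0.24526, -0.81444) = -163.241° → normalised to [0°, 360°): 196.759°.

197°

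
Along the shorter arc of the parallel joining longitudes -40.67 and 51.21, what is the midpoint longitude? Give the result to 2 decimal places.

+5.27°

Signed shortest Δλ from -40.67° to +51.21° is +91.88°.
Midpoint longitude = -40.67° + (+91.88°)/2 = -40.67° + 45.94° = +5.27°.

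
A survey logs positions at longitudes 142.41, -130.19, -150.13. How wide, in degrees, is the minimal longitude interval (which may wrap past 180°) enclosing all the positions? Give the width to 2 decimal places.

Sort the longitudes: -150.13°, -130.19°, +142.41°.
Eastward gaps between consecutive values (wrapping around): 19.94°, 272.60°, 67.46°.
Largest gap = 272.60° ⇒ minimal covering band is its complement: 360° − 272.60° = 87.40°.
Band runs from +142.41° eastward to -130.19°, crossing the antimeridian.

87.40°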